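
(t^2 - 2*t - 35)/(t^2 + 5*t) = (t - 7)/t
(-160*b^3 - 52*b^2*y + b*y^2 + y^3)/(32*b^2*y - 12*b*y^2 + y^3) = (20*b^2 + 9*b*y + y^2)/(y*(-4*b + y))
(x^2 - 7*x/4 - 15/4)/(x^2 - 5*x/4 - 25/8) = 2*(x - 3)/(2*x - 5)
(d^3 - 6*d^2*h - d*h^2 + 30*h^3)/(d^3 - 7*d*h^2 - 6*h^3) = (d - 5*h)/(d + h)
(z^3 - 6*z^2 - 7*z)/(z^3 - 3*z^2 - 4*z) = (z - 7)/(z - 4)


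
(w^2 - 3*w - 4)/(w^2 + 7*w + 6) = (w - 4)/(w + 6)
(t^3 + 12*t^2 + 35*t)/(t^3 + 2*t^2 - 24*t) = (t^2 + 12*t + 35)/(t^2 + 2*t - 24)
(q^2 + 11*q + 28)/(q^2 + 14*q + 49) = (q + 4)/(q + 7)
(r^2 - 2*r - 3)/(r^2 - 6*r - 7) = (r - 3)/(r - 7)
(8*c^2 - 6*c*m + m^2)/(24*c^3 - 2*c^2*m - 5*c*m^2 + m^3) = (2*c - m)/(6*c^2 + c*m - m^2)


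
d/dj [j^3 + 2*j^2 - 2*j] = 3*j^2 + 4*j - 2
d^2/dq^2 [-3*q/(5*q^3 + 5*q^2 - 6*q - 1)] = 6*(-q*(15*q^2 + 10*q - 6)^2 + (15*q^2 + 5*q*(3*q + 1) + 10*q - 6)*(5*q^3 + 5*q^2 - 6*q - 1))/(5*q^3 + 5*q^2 - 6*q - 1)^3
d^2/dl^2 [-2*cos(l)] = 2*cos(l)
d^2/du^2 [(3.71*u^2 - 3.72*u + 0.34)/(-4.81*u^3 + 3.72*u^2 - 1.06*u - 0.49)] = (-171.669862*u^6 + 516.397752*u^5 - 380.276676*u^4 + 255.521962*u^3 - 184.419024*u^2 + 53.5371*u - 7.64943)/(111.284641*u^9 - 258.198876*u^8 + 273.26091*u^7 - 131.269533*u^6 + 7.61365200000001*u^5 + 22.792956*u^4 - 6.937349*u^3 - 1.027824*u^2 + 0.763518*u + 0.117649)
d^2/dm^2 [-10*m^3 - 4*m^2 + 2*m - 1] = -60*m - 8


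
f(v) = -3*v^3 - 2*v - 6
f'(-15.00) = -2027.00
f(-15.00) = 10149.00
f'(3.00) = -83.00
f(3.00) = -93.00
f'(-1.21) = -15.18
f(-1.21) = 1.73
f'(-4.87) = -215.45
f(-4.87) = 350.24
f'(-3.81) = -132.64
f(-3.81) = 167.54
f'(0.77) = -7.34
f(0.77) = -8.91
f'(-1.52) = -22.79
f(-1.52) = 7.58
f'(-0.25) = -2.56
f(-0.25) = -5.45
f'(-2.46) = -56.46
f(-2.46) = 43.58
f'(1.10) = -12.89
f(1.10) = -12.19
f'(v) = -9*v^2 - 2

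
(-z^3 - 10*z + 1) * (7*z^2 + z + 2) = -7*z^5 - z^4 - 72*z^3 - 3*z^2 - 19*z + 2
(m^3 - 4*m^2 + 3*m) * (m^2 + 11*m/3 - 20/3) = m^5 - m^4/3 - 55*m^3/3 + 113*m^2/3 - 20*m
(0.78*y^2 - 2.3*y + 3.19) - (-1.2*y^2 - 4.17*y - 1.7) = 1.98*y^2 + 1.87*y + 4.89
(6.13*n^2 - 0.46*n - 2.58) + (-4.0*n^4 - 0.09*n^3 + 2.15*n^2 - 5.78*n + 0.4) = -4.0*n^4 - 0.09*n^3 + 8.28*n^2 - 6.24*n - 2.18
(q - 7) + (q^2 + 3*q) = q^2 + 4*q - 7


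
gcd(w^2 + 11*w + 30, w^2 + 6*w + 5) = w + 5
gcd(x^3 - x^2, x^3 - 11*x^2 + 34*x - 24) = x - 1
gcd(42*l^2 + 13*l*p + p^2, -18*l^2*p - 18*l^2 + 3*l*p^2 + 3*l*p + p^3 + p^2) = 6*l + p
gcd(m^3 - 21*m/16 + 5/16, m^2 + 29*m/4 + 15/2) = m + 5/4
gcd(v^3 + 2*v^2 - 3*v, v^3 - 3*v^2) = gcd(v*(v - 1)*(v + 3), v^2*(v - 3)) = v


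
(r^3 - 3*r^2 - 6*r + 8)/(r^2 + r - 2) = r - 4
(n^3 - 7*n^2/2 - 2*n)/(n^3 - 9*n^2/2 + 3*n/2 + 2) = n/(n - 1)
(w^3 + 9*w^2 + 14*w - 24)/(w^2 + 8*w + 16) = (w^2 + 5*w - 6)/(w + 4)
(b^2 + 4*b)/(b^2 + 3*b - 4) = b/(b - 1)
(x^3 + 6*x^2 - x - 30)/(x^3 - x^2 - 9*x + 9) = (x^2 + 3*x - 10)/(x^2 - 4*x + 3)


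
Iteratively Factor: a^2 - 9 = (a - 3)*(a + 3)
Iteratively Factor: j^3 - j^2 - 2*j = (j)*(j^2 - j - 2) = j*(j - 2)*(j + 1)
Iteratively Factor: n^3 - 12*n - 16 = (n + 2)*(n^2 - 2*n - 8) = (n + 2)^2*(n - 4)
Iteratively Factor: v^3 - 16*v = (v)*(v^2 - 16) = v*(v + 4)*(v - 4)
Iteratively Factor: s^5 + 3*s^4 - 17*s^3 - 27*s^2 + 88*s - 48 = (s - 1)*(s^4 + 4*s^3 - 13*s^2 - 40*s + 48) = (s - 1)^2*(s^3 + 5*s^2 - 8*s - 48) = (s - 1)^2*(s + 4)*(s^2 + s - 12) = (s - 3)*(s - 1)^2*(s + 4)*(s + 4)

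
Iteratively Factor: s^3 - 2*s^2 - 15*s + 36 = (s - 3)*(s^2 + s - 12) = (s - 3)^2*(s + 4)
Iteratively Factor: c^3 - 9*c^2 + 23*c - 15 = (c - 3)*(c^2 - 6*c + 5) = (c - 3)*(c - 1)*(c - 5)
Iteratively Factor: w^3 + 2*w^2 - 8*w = (w)*(w^2 + 2*w - 8) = w*(w - 2)*(w + 4)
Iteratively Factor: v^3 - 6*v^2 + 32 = (v + 2)*(v^2 - 8*v + 16) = (v - 4)*(v + 2)*(v - 4)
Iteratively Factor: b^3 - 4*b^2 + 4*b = (b)*(b^2 - 4*b + 4) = b*(b - 2)*(b - 2)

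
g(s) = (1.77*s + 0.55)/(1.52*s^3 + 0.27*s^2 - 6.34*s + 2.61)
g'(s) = (1.77*s + 0.55)*(-4.56*s^2 - 0.54*s + 6.34)/(1.52*s^3 + 0.27*s^2 - 6.34*s + 2.61)^2 + 1.77/(1.52*s^3 + 0.27*s^2 - 6.34*s + 2.61) = (-5.3808*s^3 - 2.9859*s^2 - 0.297000000000001*s + 8.1067)/(2.3104*s^6 + 0.8208*s^5 - 19.2007*s^4 + 4.5108*s^3 + 41.605*s^2 - 33.0948*s + 6.8121)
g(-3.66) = 0.13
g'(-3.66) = 0.11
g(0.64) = -1.79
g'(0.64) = 6.00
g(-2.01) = -0.73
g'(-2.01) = 2.40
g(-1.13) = -0.18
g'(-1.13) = 0.20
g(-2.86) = 0.36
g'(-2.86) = 0.69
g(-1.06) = -0.17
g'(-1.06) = 0.19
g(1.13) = -1.26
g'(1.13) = -0.94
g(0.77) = -1.35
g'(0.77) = 1.82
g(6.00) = 0.04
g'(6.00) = -0.01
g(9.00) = 0.02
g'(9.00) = -0.00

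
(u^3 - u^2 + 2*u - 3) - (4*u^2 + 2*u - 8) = u^3 - 5*u^2 + 5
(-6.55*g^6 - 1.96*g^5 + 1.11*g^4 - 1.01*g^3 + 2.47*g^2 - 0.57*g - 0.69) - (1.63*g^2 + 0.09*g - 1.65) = -6.55*g^6 - 1.96*g^5 + 1.11*g^4 - 1.01*g^3 + 0.84*g^2 - 0.66*g + 0.96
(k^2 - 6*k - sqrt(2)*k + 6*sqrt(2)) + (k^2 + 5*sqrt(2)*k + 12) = 2*k^2 - 6*k + 4*sqrt(2)*k + 6*sqrt(2) + 12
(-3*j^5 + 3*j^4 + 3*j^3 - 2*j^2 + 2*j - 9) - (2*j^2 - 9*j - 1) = -3*j^5 + 3*j^4 + 3*j^3 - 4*j^2 + 11*j - 8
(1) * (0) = 0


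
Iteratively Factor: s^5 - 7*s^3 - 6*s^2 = (s)*(s^4 - 7*s^2 - 6*s) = s^2*(s^3 - 7*s - 6) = s^2*(s + 1)*(s^2 - s - 6) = s^2*(s - 3)*(s + 1)*(s + 2)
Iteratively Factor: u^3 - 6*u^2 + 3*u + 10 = (u + 1)*(u^2 - 7*u + 10) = (u - 5)*(u + 1)*(u - 2)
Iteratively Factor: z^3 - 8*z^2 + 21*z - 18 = (z - 2)*(z^2 - 6*z + 9) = (z - 3)*(z - 2)*(z - 3)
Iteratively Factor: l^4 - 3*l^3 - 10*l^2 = (l - 5)*(l^3 + 2*l^2) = l*(l - 5)*(l^2 + 2*l) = l^2*(l - 5)*(l + 2)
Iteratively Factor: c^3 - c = (c)*(c^2 - 1) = c*(c + 1)*(c - 1)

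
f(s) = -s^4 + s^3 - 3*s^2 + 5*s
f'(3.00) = -94.00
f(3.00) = -66.00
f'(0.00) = 5.00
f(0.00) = 0.00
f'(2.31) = -42.16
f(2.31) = -20.61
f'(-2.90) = 145.19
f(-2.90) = -134.85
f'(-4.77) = 536.00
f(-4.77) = -718.33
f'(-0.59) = 10.41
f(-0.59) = -4.32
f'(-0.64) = 11.12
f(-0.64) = -4.86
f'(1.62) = -13.85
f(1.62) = -2.41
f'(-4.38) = 424.94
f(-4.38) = -531.52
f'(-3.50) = 234.25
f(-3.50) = -247.19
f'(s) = -4*s^3 + 3*s^2 - 6*s + 5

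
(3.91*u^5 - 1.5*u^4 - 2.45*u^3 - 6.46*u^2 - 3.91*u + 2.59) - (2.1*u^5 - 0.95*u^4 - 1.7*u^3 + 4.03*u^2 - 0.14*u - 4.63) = 1.81*u^5 - 0.55*u^4 - 0.75*u^3 - 10.49*u^2 - 3.77*u + 7.22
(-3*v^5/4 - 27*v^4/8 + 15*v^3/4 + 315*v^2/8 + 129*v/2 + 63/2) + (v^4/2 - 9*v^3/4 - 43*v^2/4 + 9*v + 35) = -3*v^5/4 - 23*v^4/8 + 3*v^3/2 + 229*v^2/8 + 147*v/2 + 133/2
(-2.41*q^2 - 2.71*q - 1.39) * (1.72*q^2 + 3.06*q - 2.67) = -4.1452*q^4 - 12.0358*q^3 - 4.2487*q^2 + 2.9823*q + 3.7113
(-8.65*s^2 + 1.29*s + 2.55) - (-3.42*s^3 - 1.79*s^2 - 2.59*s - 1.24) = 3.42*s^3 - 6.86*s^2 + 3.88*s + 3.79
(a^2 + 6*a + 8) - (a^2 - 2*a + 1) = 8*a + 7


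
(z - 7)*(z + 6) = z^2 - z - 42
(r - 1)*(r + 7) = r^2 + 6*r - 7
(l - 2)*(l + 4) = l^2 + 2*l - 8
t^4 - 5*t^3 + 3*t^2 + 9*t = t*(t - 3)^2*(t + 1)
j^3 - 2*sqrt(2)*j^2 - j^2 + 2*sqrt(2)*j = j*(j - 1)*(j - 2*sqrt(2))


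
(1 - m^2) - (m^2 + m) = -2*m^2 - m + 1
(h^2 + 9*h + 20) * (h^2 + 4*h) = h^4 + 13*h^3 + 56*h^2 + 80*h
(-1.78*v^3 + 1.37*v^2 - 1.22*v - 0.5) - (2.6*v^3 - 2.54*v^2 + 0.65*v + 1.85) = -4.38*v^3 + 3.91*v^2 - 1.87*v - 2.35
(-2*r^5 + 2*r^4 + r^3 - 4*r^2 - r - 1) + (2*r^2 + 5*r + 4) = -2*r^5 + 2*r^4 + r^3 - 2*r^2 + 4*r + 3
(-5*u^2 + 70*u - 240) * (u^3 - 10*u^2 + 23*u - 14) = -5*u^5 + 120*u^4 - 1055*u^3 + 4080*u^2 - 6500*u + 3360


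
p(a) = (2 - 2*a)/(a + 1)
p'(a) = -(2 - 2*a)/(a + 1)^2 - 2/(a + 1)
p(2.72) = -0.92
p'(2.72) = -0.29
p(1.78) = -0.56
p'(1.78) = -0.52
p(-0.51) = 6.16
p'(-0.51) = -16.66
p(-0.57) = 7.30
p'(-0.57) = -21.63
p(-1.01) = -402.00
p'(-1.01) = -40000.00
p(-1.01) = -402.00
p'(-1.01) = -40000.00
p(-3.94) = -3.36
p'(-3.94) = -0.46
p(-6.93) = -2.67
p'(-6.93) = -0.11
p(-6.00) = -2.80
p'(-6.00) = -0.16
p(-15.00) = -2.29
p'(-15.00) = -0.02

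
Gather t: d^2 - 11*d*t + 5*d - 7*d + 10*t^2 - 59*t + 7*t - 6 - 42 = d^2 - 2*d + 10*t^2 + t*(-11*d - 52) - 48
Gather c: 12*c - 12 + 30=12*c + 18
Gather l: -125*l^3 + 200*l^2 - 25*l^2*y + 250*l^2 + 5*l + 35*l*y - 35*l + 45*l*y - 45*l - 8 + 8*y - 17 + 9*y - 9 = -125*l^3 + l^2*(450 - 25*y) + l*(80*y - 75) + 17*y - 34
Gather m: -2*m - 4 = -2*m - 4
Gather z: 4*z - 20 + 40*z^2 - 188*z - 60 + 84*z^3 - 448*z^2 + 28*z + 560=84*z^3 - 408*z^2 - 156*z + 480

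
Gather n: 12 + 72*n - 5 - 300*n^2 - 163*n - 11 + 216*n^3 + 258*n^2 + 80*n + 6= 216*n^3 - 42*n^2 - 11*n + 2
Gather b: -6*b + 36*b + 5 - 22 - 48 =30*b - 65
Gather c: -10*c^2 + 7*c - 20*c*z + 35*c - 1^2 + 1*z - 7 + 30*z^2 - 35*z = -10*c^2 + c*(42 - 20*z) + 30*z^2 - 34*z - 8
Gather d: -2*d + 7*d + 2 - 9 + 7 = 5*d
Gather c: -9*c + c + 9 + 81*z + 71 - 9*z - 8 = -8*c + 72*z + 72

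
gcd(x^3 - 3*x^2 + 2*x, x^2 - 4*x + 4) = x - 2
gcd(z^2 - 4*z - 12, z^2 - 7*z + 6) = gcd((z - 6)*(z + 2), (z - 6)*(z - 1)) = z - 6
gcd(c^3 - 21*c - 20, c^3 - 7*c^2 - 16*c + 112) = c + 4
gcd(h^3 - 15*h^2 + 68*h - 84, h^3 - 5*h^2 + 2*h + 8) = h - 2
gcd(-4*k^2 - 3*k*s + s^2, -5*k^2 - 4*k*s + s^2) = k + s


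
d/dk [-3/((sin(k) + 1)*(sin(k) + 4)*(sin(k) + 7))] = 9*(sin(k)^2 + 8*sin(k) + 13)*cos(k)/((sin(k) + 1)^2*(sin(k) + 4)^2*(sin(k) + 7)^2)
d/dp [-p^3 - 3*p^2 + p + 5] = -3*p^2 - 6*p + 1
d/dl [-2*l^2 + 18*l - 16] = 18 - 4*l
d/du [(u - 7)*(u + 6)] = 2*u - 1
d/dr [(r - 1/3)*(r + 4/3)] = 2*r + 1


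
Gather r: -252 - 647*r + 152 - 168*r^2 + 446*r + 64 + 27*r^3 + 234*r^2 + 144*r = 27*r^3 + 66*r^2 - 57*r - 36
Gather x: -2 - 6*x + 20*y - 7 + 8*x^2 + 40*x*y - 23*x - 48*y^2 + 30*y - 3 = 8*x^2 + x*(40*y - 29) - 48*y^2 + 50*y - 12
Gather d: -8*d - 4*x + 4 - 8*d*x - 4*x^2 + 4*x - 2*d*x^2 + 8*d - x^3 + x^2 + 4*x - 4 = d*(-2*x^2 - 8*x) - x^3 - 3*x^2 + 4*x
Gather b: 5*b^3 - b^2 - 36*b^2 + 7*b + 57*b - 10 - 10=5*b^3 - 37*b^2 + 64*b - 20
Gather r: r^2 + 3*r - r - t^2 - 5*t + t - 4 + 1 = r^2 + 2*r - t^2 - 4*t - 3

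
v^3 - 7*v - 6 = (v - 3)*(v + 1)*(v + 2)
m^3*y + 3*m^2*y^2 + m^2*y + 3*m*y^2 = m*(m + 3*y)*(m*y + y)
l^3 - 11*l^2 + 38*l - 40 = (l - 5)*(l - 4)*(l - 2)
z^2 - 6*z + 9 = (z - 3)^2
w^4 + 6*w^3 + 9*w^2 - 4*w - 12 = (w - 1)*(w + 2)^2*(w + 3)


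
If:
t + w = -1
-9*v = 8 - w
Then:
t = -w - 1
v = w/9 - 8/9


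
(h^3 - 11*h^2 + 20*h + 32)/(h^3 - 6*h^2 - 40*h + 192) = (h + 1)/(h + 6)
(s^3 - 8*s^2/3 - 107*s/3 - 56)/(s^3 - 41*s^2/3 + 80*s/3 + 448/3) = (s + 3)/(s - 8)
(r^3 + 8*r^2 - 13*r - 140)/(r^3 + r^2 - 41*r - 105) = (r^2 + 3*r - 28)/(r^2 - 4*r - 21)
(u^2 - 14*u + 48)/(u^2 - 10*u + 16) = (u - 6)/(u - 2)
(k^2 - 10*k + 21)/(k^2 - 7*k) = (k - 3)/k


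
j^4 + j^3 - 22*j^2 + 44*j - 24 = (j - 2)^2*(j - 1)*(j + 6)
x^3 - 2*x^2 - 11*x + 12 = (x - 4)*(x - 1)*(x + 3)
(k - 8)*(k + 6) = k^2 - 2*k - 48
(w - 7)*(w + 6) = w^2 - w - 42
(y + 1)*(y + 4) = y^2 + 5*y + 4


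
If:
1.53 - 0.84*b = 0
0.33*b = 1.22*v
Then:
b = 1.82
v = 0.49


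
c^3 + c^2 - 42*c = c*(c - 6)*(c + 7)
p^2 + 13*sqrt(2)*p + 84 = (p + 6*sqrt(2))*(p + 7*sqrt(2))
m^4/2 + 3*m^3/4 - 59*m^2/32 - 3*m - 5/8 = (m/2 + 1)*(m - 2)*(m + 1/4)*(m + 5/4)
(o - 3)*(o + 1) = o^2 - 2*o - 3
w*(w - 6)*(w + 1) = w^3 - 5*w^2 - 6*w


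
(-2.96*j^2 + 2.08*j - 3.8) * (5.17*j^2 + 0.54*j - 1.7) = -15.3032*j^4 + 9.1552*j^3 - 13.4908*j^2 - 5.588*j + 6.46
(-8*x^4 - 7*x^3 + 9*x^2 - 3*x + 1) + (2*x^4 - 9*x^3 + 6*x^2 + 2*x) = -6*x^4 - 16*x^3 + 15*x^2 - x + 1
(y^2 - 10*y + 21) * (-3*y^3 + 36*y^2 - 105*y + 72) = -3*y^5 + 66*y^4 - 528*y^3 + 1878*y^2 - 2925*y + 1512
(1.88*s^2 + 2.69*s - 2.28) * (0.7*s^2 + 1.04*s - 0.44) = 1.316*s^4 + 3.8382*s^3 + 0.374400000000001*s^2 - 3.5548*s + 1.0032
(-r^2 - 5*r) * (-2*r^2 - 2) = 2*r^4 + 10*r^3 + 2*r^2 + 10*r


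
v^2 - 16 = (v - 4)*(v + 4)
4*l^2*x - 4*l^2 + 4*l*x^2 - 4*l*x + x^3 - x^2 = (2*l + x)^2*(x - 1)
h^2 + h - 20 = (h - 4)*(h + 5)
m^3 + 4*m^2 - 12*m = m*(m - 2)*(m + 6)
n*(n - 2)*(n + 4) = n^3 + 2*n^2 - 8*n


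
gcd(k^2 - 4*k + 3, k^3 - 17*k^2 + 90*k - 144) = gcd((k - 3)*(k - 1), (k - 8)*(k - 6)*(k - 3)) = k - 3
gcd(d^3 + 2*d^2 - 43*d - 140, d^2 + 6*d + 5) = d + 5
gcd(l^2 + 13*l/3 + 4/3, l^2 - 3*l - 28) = l + 4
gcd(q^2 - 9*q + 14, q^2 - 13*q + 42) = q - 7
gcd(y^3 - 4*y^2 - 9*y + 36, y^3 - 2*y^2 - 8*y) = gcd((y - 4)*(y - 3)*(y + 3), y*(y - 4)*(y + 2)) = y - 4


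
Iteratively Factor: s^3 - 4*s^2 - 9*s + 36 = (s - 4)*(s^2 - 9) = (s - 4)*(s - 3)*(s + 3)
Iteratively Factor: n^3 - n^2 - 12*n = (n + 3)*(n^2 - 4*n) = n*(n + 3)*(n - 4)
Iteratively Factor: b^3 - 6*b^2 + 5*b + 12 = (b + 1)*(b^2 - 7*b + 12) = (b - 4)*(b + 1)*(b - 3)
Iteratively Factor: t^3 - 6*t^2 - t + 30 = (t - 3)*(t^2 - 3*t - 10) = (t - 3)*(t + 2)*(t - 5)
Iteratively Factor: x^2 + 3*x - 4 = (x + 4)*(x - 1)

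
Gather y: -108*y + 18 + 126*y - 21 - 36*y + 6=3 - 18*y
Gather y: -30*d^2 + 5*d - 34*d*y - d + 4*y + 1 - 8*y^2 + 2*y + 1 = -30*d^2 + 4*d - 8*y^2 + y*(6 - 34*d) + 2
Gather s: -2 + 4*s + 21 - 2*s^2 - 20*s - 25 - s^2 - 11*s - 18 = -3*s^2 - 27*s - 24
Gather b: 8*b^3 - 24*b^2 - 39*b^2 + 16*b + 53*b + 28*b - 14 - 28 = 8*b^3 - 63*b^2 + 97*b - 42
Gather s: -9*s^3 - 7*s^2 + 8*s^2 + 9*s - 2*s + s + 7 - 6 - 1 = -9*s^3 + s^2 + 8*s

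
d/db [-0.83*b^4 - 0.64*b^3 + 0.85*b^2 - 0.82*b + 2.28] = -3.32*b^3 - 1.92*b^2 + 1.7*b - 0.82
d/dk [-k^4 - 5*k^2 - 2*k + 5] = -4*k^3 - 10*k - 2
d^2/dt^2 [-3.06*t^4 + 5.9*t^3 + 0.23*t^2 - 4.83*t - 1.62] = -36.72*t^2 + 35.4*t + 0.46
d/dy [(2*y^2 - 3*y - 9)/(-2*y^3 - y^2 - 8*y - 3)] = (4*y^4 - 12*y^3 - 73*y^2 - 30*y - 63)/(4*y^6 + 4*y^5 + 33*y^4 + 28*y^3 + 70*y^2 + 48*y + 9)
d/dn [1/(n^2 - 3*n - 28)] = (3 - 2*n)/(-n^2 + 3*n + 28)^2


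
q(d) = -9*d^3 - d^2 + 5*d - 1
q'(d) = -27*d^2 - 2*d + 5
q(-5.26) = 1254.82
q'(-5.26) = -731.51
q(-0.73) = -1.68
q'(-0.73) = -7.93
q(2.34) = -110.09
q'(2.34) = -147.52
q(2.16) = -85.56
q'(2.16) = -125.29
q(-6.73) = 2663.45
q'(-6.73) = -1204.45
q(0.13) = -0.39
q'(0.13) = 4.28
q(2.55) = -143.98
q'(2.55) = -175.67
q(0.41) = 0.26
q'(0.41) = -0.36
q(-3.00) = 218.00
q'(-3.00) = -232.00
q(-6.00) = 1877.00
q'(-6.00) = -955.00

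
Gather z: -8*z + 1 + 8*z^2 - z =8*z^2 - 9*z + 1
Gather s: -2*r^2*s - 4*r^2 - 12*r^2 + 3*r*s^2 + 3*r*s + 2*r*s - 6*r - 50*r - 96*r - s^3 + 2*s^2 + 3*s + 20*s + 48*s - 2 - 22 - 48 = -16*r^2 - 152*r - s^3 + s^2*(3*r + 2) + s*(-2*r^2 + 5*r + 71) - 72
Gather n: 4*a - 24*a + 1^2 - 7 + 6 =-20*a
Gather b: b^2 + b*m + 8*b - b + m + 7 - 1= b^2 + b*(m + 7) + m + 6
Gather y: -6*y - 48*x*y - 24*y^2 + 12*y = -24*y^2 + y*(6 - 48*x)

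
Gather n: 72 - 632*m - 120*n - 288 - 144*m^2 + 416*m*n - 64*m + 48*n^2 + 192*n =-144*m^2 - 696*m + 48*n^2 + n*(416*m + 72) - 216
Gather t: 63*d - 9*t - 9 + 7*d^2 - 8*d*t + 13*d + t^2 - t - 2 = 7*d^2 + 76*d + t^2 + t*(-8*d - 10) - 11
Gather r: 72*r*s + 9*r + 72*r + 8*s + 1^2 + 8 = r*(72*s + 81) + 8*s + 9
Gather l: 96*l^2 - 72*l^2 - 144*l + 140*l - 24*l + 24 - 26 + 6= 24*l^2 - 28*l + 4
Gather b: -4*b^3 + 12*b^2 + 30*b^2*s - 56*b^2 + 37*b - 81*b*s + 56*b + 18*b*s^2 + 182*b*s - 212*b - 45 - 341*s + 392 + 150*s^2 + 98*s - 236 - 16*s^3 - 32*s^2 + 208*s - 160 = -4*b^3 + b^2*(30*s - 44) + b*(18*s^2 + 101*s - 119) - 16*s^3 + 118*s^2 - 35*s - 49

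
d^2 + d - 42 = (d - 6)*(d + 7)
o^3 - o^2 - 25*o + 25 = (o - 5)*(o - 1)*(o + 5)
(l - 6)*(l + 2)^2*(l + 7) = l^4 + 5*l^3 - 34*l^2 - 164*l - 168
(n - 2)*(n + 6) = n^2 + 4*n - 12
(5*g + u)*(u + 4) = 5*g*u + 20*g + u^2 + 4*u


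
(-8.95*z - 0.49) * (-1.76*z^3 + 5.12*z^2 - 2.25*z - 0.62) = 15.752*z^4 - 44.9616*z^3 + 17.6287*z^2 + 6.6515*z + 0.3038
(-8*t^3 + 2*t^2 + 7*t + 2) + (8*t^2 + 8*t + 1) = -8*t^3 + 10*t^2 + 15*t + 3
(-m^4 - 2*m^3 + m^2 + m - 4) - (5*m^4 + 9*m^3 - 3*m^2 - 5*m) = -6*m^4 - 11*m^3 + 4*m^2 + 6*m - 4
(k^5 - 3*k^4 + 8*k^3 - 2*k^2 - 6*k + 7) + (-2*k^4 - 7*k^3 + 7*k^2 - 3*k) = k^5 - 5*k^4 + k^3 + 5*k^2 - 9*k + 7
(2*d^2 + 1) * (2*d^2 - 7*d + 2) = 4*d^4 - 14*d^3 + 6*d^2 - 7*d + 2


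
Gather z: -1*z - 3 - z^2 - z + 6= -z^2 - 2*z + 3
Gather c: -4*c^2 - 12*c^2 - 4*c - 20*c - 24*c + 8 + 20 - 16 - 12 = -16*c^2 - 48*c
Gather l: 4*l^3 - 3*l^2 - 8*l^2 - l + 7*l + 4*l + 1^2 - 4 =4*l^3 - 11*l^2 + 10*l - 3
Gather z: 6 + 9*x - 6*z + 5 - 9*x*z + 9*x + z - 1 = 18*x + z*(-9*x - 5) + 10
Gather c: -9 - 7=-16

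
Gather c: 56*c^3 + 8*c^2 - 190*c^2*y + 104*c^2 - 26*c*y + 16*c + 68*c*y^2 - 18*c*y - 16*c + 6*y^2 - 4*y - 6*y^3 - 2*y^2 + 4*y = 56*c^3 + c^2*(112 - 190*y) + c*(68*y^2 - 44*y) - 6*y^3 + 4*y^2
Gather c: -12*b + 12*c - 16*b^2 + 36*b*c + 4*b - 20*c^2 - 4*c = -16*b^2 - 8*b - 20*c^2 + c*(36*b + 8)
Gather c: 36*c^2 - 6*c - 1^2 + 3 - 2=36*c^2 - 6*c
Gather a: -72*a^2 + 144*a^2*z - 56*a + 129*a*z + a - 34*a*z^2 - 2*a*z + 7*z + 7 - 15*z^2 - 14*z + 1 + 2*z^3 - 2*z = a^2*(144*z - 72) + a*(-34*z^2 + 127*z - 55) + 2*z^3 - 15*z^2 - 9*z + 8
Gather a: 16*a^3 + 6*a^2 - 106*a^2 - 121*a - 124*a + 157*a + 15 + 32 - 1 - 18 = 16*a^3 - 100*a^2 - 88*a + 28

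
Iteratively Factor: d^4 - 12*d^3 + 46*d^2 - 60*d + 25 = (d - 5)*(d^3 - 7*d^2 + 11*d - 5) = (d - 5)*(d - 1)*(d^2 - 6*d + 5) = (d - 5)^2*(d - 1)*(d - 1)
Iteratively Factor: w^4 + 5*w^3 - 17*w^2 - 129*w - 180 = (w - 5)*(w^3 + 10*w^2 + 33*w + 36) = (w - 5)*(w + 3)*(w^2 + 7*w + 12) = (w - 5)*(w + 3)*(w + 4)*(w + 3)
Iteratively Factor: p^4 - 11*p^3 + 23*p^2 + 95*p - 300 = (p + 3)*(p^3 - 14*p^2 + 65*p - 100) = (p - 4)*(p + 3)*(p^2 - 10*p + 25) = (p - 5)*(p - 4)*(p + 3)*(p - 5)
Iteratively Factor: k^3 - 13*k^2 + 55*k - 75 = (k - 5)*(k^2 - 8*k + 15) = (k - 5)^2*(k - 3)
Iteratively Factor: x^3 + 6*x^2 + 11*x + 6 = (x + 2)*(x^2 + 4*x + 3) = (x + 2)*(x + 3)*(x + 1)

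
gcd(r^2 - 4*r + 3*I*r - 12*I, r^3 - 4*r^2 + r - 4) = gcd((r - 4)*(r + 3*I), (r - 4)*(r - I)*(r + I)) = r - 4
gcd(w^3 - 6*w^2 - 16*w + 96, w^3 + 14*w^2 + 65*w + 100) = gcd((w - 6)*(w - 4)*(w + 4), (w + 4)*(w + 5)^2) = w + 4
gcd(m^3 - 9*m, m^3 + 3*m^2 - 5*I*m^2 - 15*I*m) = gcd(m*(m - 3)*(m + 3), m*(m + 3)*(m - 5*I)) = m^2 + 3*m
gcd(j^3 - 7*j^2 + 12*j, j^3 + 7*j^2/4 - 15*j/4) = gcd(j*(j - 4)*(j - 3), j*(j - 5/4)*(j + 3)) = j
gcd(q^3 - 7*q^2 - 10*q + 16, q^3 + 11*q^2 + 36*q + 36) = q + 2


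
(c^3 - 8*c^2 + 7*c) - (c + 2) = c^3 - 8*c^2 + 6*c - 2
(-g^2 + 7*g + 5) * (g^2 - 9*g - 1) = -g^4 + 16*g^3 - 57*g^2 - 52*g - 5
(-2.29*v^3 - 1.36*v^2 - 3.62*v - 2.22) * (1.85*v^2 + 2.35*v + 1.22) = -4.2365*v^5 - 7.8975*v^4 - 12.6868*v^3 - 14.2732*v^2 - 9.6334*v - 2.7084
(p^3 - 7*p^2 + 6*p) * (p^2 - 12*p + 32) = p^5 - 19*p^4 + 122*p^3 - 296*p^2 + 192*p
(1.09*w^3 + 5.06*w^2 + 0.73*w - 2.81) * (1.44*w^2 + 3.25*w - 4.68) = 1.5696*w^5 + 10.8289*w^4 + 12.395*w^3 - 25.3547*w^2 - 12.5489*w + 13.1508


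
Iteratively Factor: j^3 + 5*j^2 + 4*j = (j)*(j^2 + 5*j + 4) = j*(j + 1)*(j + 4)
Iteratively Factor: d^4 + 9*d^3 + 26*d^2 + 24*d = (d + 3)*(d^3 + 6*d^2 + 8*d) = d*(d + 3)*(d^2 + 6*d + 8) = d*(d + 2)*(d + 3)*(d + 4)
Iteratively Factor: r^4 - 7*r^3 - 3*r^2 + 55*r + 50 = (r + 2)*(r^3 - 9*r^2 + 15*r + 25) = (r + 1)*(r + 2)*(r^2 - 10*r + 25) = (r - 5)*(r + 1)*(r + 2)*(r - 5)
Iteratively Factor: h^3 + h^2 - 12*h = (h + 4)*(h^2 - 3*h) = h*(h + 4)*(h - 3)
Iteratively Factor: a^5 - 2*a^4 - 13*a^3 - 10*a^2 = (a - 5)*(a^4 + 3*a^3 + 2*a^2) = a*(a - 5)*(a^3 + 3*a^2 + 2*a) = a*(a - 5)*(a + 2)*(a^2 + a) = a^2*(a - 5)*(a + 2)*(a + 1)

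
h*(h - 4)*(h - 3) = h^3 - 7*h^2 + 12*h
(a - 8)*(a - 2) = a^2 - 10*a + 16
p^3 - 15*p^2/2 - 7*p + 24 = (p - 8)*(p - 3/2)*(p + 2)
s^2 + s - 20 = (s - 4)*(s + 5)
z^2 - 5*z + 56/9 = (z - 8/3)*(z - 7/3)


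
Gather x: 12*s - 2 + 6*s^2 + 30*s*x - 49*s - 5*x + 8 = 6*s^2 - 37*s + x*(30*s - 5) + 6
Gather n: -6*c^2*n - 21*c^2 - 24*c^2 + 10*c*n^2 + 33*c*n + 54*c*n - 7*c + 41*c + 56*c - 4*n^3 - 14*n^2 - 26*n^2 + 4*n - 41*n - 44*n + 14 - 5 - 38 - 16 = -45*c^2 + 90*c - 4*n^3 + n^2*(10*c - 40) + n*(-6*c^2 + 87*c - 81) - 45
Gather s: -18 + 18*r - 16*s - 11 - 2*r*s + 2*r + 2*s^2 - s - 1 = 20*r + 2*s^2 + s*(-2*r - 17) - 30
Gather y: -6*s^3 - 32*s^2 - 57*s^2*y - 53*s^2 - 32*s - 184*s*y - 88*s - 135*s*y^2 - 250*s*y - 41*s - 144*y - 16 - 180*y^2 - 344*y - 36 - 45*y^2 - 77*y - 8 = -6*s^3 - 85*s^2 - 161*s + y^2*(-135*s - 225) + y*(-57*s^2 - 434*s - 565) - 60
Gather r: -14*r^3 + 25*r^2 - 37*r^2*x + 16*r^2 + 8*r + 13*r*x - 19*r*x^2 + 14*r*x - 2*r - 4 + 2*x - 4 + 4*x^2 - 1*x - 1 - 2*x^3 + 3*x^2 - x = -14*r^3 + r^2*(41 - 37*x) + r*(-19*x^2 + 27*x + 6) - 2*x^3 + 7*x^2 - 9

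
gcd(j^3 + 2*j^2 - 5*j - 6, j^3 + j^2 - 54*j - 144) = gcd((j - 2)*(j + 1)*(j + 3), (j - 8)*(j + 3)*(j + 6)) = j + 3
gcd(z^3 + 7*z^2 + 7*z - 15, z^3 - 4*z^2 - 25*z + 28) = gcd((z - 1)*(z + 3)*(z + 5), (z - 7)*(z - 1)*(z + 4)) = z - 1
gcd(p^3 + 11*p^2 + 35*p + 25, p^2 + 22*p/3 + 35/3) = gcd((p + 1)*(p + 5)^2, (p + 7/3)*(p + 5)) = p + 5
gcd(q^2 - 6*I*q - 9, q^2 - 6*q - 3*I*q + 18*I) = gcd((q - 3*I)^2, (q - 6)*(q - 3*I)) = q - 3*I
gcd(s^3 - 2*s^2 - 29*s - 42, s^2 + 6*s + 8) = s + 2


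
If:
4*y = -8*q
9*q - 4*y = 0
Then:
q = 0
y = 0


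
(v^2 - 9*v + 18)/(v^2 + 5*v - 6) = (v^2 - 9*v + 18)/(v^2 + 5*v - 6)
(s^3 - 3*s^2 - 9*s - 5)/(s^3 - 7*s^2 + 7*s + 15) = (s + 1)/(s - 3)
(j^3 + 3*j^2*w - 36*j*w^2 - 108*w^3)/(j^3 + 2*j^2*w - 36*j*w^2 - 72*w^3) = (j + 3*w)/(j + 2*w)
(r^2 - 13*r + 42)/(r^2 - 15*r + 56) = (r - 6)/(r - 8)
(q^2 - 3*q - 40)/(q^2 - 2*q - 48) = (q + 5)/(q + 6)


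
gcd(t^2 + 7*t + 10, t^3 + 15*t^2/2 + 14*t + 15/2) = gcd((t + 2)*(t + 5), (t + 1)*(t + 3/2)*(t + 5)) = t + 5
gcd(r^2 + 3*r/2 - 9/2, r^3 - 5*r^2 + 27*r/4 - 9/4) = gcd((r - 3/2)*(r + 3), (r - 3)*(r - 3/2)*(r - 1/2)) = r - 3/2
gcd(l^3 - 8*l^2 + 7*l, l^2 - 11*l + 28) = l - 7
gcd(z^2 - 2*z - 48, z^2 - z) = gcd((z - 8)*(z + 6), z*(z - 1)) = 1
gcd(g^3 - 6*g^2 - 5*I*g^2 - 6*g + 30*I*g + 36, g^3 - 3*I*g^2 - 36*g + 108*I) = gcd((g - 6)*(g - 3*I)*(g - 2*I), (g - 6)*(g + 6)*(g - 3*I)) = g^2 + g*(-6 - 3*I) + 18*I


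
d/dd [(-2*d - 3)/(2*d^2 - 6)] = (-d^2 + d*(2*d + 3) + 3)/(d^2 - 3)^2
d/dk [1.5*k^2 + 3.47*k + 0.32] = 3.0*k + 3.47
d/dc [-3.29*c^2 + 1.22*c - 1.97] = 1.22 - 6.58*c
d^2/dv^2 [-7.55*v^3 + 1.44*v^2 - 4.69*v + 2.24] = 2.88 - 45.3*v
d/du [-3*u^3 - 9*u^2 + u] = -9*u^2 - 18*u + 1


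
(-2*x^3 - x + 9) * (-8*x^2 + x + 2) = 16*x^5 - 2*x^4 + 4*x^3 - 73*x^2 + 7*x + 18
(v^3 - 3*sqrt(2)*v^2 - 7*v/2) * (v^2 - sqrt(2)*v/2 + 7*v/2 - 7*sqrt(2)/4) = v^5 - 7*sqrt(2)*v^4/2 + 7*v^4/2 - 49*sqrt(2)*v^3/4 - v^3/2 - 7*v^2/4 + 7*sqrt(2)*v^2/4 + 49*sqrt(2)*v/8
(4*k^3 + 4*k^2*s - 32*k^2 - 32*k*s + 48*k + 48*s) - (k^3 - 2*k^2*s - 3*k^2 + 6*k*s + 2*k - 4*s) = 3*k^3 + 6*k^2*s - 29*k^2 - 38*k*s + 46*k + 52*s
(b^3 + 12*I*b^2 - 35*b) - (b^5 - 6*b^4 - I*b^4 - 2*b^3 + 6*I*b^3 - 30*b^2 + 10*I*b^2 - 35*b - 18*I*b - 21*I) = -b^5 + 6*b^4 + I*b^4 + 3*b^3 - 6*I*b^3 + 30*b^2 + 2*I*b^2 + 18*I*b + 21*I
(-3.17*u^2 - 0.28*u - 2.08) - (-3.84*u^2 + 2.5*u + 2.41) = 0.67*u^2 - 2.78*u - 4.49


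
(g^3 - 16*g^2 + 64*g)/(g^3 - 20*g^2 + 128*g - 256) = g/(g - 4)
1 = 1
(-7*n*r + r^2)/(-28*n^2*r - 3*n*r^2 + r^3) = 1/(4*n + r)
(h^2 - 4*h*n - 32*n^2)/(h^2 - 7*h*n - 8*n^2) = (h + 4*n)/(h + n)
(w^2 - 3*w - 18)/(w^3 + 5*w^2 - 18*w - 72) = (w - 6)/(w^2 + 2*w - 24)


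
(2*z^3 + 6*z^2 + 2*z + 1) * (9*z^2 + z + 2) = 18*z^5 + 56*z^4 + 28*z^3 + 23*z^2 + 5*z + 2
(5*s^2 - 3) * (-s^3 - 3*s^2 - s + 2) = -5*s^5 - 15*s^4 - 2*s^3 + 19*s^2 + 3*s - 6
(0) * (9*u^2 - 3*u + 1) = 0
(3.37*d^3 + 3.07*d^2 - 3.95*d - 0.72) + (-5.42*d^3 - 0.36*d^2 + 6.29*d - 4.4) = -2.05*d^3 + 2.71*d^2 + 2.34*d - 5.12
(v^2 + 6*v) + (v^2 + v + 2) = 2*v^2 + 7*v + 2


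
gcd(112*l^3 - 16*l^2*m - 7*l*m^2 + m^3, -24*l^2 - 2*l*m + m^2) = 4*l + m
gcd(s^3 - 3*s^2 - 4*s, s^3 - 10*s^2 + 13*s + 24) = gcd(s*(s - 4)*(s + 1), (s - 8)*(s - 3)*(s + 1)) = s + 1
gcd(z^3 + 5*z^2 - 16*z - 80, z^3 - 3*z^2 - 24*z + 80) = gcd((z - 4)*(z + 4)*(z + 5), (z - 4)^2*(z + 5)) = z^2 + z - 20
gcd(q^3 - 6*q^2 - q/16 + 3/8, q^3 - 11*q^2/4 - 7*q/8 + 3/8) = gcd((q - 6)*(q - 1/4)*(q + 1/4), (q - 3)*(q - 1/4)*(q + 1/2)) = q - 1/4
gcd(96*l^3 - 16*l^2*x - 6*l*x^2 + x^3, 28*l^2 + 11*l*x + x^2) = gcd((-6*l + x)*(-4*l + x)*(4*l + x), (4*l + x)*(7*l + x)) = 4*l + x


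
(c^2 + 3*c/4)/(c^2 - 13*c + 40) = c*(4*c + 3)/(4*(c^2 - 13*c + 40))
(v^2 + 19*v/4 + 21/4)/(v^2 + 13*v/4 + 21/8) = 2*(v + 3)/(2*v + 3)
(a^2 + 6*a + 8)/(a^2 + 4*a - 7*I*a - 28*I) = (a + 2)/(a - 7*I)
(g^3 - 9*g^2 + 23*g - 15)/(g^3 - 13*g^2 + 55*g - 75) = (g - 1)/(g - 5)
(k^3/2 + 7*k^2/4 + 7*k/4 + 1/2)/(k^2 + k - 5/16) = 4*(2*k^3 + 7*k^2 + 7*k + 2)/(16*k^2 + 16*k - 5)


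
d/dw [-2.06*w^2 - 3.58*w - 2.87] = -4.12*w - 3.58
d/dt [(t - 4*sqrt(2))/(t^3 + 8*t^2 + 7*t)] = (t*(t^2 + 8*t + 7) - (t - 4*sqrt(2))*(3*t^2 + 16*t + 7))/(t^2*(t^2 + 8*t + 7)^2)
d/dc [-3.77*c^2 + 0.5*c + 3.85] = 0.5 - 7.54*c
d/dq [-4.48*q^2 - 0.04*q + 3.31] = -8.96*q - 0.04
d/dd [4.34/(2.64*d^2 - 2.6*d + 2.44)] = (11.284 - 22.9152*d)/(2.64*d^2 - 2.6*d + 2.44)^2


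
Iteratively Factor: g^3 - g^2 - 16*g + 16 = (g + 4)*(g^2 - 5*g + 4) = (g - 4)*(g + 4)*(g - 1)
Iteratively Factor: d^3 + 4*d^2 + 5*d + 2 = (d + 2)*(d^2 + 2*d + 1) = (d + 1)*(d + 2)*(d + 1)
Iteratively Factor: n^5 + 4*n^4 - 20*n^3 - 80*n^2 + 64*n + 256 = (n + 4)*(n^4 - 20*n^2 + 64) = (n - 2)*(n + 4)*(n^3 + 2*n^2 - 16*n - 32) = (n - 4)*(n - 2)*(n + 4)*(n^2 + 6*n + 8) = (n - 4)*(n - 2)*(n + 4)^2*(n + 2)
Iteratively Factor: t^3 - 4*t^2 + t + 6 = (t - 3)*(t^2 - t - 2) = (t - 3)*(t - 2)*(t + 1)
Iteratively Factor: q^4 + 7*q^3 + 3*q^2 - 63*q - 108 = (q + 3)*(q^3 + 4*q^2 - 9*q - 36) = (q - 3)*(q + 3)*(q^2 + 7*q + 12) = (q - 3)*(q + 3)*(q + 4)*(q + 3)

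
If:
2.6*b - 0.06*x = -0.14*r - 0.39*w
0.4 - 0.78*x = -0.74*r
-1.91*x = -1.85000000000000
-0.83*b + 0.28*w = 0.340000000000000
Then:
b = -0.13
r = 0.48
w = 0.83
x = 0.97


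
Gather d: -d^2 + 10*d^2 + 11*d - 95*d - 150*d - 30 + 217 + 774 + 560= 9*d^2 - 234*d + 1521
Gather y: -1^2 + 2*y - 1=2*y - 2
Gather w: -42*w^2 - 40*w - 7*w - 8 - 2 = -42*w^2 - 47*w - 10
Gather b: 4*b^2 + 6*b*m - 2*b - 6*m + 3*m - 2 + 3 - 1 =4*b^2 + b*(6*m - 2) - 3*m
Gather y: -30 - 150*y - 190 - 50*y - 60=-200*y - 280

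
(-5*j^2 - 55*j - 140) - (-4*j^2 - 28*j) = -j^2 - 27*j - 140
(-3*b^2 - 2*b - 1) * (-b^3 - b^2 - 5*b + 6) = 3*b^5 + 5*b^4 + 18*b^3 - 7*b^2 - 7*b - 6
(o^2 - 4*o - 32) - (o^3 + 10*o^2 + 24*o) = -o^3 - 9*o^2 - 28*o - 32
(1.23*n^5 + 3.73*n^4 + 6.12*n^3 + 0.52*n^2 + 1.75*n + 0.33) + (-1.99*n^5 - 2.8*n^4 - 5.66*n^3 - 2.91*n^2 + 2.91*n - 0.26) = -0.76*n^5 + 0.93*n^4 + 0.46*n^3 - 2.39*n^2 + 4.66*n + 0.07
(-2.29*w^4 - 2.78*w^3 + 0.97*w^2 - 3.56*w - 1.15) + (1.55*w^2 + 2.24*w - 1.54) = -2.29*w^4 - 2.78*w^3 + 2.52*w^2 - 1.32*w - 2.69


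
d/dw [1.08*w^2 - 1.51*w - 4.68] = 2.16*w - 1.51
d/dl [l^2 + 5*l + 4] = 2*l + 5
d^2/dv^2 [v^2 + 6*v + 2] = 2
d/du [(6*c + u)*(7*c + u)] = 13*c + 2*u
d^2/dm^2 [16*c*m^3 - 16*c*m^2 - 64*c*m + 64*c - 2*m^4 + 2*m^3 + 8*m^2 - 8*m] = 96*c*m - 32*c - 24*m^2 + 12*m + 16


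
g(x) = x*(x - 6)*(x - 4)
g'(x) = x*(x - 6) + x*(x - 4) + (x - 6)*(x - 4)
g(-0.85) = -28.24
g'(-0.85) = 43.17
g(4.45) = -3.10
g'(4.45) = -5.59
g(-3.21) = -213.16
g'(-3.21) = 119.11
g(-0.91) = -30.87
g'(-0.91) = 44.68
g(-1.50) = -61.88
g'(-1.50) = 60.75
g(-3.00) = -189.00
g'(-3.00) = 111.00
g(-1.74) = -77.30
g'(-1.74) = 67.88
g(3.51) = 4.28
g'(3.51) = -9.24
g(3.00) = 9.00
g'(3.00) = -9.00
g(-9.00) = -1755.00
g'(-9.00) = 447.00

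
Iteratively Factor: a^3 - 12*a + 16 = (a + 4)*(a^2 - 4*a + 4) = (a - 2)*(a + 4)*(a - 2)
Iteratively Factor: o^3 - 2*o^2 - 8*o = (o + 2)*(o^2 - 4*o) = o*(o + 2)*(o - 4)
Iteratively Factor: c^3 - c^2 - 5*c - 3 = (c + 1)*(c^2 - 2*c - 3) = (c + 1)^2*(c - 3)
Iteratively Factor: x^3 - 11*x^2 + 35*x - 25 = (x - 1)*(x^2 - 10*x + 25) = (x - 5)*(x - 1)*(x - 5)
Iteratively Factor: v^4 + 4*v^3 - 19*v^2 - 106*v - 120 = (v + 4)*(v^3 - 19*v - 30) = (v + 2)*(v + 4)*(v^2 - 2*v - 15) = (v - 5)*(v + 2)*(v + 4)*(v + 3)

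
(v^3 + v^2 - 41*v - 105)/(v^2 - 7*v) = v + 8 + 15/v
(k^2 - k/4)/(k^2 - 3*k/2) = (4*k - 1)/(2*(2*k - 3))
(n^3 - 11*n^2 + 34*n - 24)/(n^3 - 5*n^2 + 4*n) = (n - 6)/n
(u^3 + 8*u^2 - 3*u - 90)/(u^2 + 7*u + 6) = (u^2 + 2*u - 15)/(u + 1)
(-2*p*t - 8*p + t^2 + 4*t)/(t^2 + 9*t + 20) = (-2*p + t)/(t + 5)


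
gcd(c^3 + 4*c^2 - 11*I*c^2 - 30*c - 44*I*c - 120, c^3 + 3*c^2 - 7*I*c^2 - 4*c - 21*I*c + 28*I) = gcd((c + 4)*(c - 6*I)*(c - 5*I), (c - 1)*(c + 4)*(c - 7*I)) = c + 4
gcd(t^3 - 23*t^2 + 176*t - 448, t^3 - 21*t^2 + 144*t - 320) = t^2 - 16*t + 64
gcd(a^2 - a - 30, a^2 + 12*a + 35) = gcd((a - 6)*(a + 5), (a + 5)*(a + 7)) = a + 5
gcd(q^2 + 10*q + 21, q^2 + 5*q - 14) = q + 7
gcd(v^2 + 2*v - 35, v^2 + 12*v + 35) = v + 7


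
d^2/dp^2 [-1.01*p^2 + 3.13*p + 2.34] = -2.02000000000000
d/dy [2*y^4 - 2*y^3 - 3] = y^2*(8*y - 6)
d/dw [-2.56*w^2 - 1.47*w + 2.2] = -5.12*w - 1.47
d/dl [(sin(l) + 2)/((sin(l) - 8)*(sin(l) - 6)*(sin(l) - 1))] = (-2*sin(l)^3 + 9*sin(l)^2 + 60*sin(l) - 172)*cos(l)/((sin(l) - 8)^2*(sin(l) - 6)^2*(sin(l) - 1)^2)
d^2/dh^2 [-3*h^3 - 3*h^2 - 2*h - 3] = -18*h - 6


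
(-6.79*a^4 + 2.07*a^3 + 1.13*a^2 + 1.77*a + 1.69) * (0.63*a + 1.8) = -4.2777*a^5 - 10.9179*a^4 + 4.4379*a^3 + 3.1491*a^2 + 4.2507*a + 3.042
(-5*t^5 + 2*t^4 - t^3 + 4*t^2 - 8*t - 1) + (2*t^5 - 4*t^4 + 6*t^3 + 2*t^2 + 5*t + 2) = -3*t^5 - 2*t^4 + 5*t^3 + 6*t^2 - 3*t + 1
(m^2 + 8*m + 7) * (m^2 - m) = m^4 + 7*m^3 - m^2 - 7*m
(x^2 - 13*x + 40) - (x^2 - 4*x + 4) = 36 - 9*x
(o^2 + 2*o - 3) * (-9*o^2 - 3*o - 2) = -9*o^4 - 21*o^3 + 19*o^2 + 5*o + 6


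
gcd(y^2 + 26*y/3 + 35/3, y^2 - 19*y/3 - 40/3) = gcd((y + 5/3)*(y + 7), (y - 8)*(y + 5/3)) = y + 5/3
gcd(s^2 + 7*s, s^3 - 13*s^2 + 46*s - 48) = 1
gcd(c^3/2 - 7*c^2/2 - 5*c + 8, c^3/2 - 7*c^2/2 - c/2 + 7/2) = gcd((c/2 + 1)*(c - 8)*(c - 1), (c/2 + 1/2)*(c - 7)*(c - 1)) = c - 1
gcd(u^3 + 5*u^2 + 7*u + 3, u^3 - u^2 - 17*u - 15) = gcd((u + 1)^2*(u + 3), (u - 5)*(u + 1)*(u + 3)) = u^2 + 4*u + 3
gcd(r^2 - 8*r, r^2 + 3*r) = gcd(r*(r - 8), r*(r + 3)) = r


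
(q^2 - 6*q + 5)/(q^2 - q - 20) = (q - 1)/(q + 4)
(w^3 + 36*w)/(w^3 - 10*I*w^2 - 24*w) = (w + 6*I)/(w - 4*I)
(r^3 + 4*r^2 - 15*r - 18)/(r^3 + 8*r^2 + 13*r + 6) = (r - 3)/(r + 1)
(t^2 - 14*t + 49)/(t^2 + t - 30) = (t^2 - 14*t + 49)/(t^2 + t - 30)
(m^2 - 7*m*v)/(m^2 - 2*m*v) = (m - 7*v)/(m - 2*v)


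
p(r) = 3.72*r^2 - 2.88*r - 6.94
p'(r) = 7.44*r - 2.88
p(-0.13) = -6.50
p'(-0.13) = -3.85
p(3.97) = 40.26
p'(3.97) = 26.66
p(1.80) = -0.07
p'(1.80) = 10.51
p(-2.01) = 13.88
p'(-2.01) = -17.83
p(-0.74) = -2.77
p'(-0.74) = -8.39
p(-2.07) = 14.96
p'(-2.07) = -18.28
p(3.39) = 26.05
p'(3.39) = 22.34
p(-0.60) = -3.87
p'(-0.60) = -7.34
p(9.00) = 268.46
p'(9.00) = 64.08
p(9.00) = 268.46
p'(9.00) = 64.08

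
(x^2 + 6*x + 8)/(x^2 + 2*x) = (x + 4)/x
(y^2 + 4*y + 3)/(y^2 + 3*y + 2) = (y + 3)/(y + 2)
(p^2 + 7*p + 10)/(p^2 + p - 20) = (p + 2)/(p - 4)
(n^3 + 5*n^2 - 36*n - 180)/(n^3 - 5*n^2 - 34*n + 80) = (n^2 - 36)/(n^2 - 10*n + 16)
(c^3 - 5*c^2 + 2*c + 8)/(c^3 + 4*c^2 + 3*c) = (c^2 - 6*c + 8)/(c*(c + 3))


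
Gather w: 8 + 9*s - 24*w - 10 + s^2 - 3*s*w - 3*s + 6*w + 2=s^2 + 6*s + w*(-3*s - 18)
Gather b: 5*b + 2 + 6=5*b + 8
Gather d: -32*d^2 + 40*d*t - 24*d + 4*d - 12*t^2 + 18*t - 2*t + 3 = -32*d^2 + d*(40*t - 20) - 12*t^2 + 16*t + 3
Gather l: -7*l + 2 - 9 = -7*l - 7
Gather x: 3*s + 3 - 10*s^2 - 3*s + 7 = 10 - 10*s^2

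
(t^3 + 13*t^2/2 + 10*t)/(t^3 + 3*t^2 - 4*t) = (t + 5/2)/(t - 1)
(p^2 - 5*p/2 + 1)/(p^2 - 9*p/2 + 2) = (p - 2)/(p - 4)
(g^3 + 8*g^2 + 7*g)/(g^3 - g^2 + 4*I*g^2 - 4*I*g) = (g^2 + 8*g + 7)/(g^2 - g + 4*I*g - 4*I)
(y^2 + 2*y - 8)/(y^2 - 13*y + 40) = (y^2 + 2*y - 8)/(y^2 - 13*y + 40)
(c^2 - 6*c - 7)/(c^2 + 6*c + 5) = (c - 7)/(c + 5)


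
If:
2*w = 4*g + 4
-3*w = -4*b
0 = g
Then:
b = 3/2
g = 0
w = 2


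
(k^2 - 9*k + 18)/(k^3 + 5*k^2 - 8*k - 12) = (k^2 - 9*k + 18)/(k^3 + 5*k^2 - 8*k - 12)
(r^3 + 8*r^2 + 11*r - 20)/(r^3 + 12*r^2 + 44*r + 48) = (r^2 + 4*r - 5)/(r^2 + 8*r + 12)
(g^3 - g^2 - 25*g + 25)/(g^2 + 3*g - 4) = (g^2 - 25)/(g + 4)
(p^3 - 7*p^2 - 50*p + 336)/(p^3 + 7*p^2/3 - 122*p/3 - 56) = 3*(p - 8)/(3*p + 4)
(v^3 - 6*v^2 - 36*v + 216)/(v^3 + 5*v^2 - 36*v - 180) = (v - 6)/(v + 5)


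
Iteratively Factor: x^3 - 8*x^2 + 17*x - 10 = (x - 1)*(x^2 - 7*x + 10) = (x - 5)*(x - 1)*(x - 2)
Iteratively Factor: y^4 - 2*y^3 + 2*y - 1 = (y + 1)*(y^3 - 3*y^2 + 3*y - 1) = (y - 1)*(y + 1)*(y^2 - 2*y + 1) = (y - 1)^2*(y + 1)*(y - 1)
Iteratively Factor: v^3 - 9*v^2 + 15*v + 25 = (v - 5)*(v^2 - 4*v - 5) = (v - 5)*(v + 1)*(v - 5)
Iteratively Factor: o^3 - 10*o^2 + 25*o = (o - 5)*(o^2 - 5*o) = o*(o - 5)*(o - 5)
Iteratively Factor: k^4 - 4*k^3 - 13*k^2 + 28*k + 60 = (k - 5)*(k^3 + k^2 - 8*k - 12) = (k - 5)*(k + 2)*(k^2 - k - 6) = (k - 5)*(k - 3)*(k + 2)*(k + 2)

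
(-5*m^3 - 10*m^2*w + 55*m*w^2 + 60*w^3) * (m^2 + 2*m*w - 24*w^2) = -5*m^5 - 20*m^4*w + 155*m^3*w^2 + 410*m^2*w^3 - 1200*m*w^4 - 1440*w^5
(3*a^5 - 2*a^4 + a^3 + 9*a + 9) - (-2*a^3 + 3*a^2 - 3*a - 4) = 3*a^5 - 2*a^4 + 3*a^3 - 3*a^2 + 12*a + 13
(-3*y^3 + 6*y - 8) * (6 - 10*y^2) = 30*y^5 - 78*y^3 + 80*y^2 + 36*y - 48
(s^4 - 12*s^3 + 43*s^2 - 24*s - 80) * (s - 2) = s^5 - 14*s^4 + 67*s^3 - 110*s^2 - 32*s + 160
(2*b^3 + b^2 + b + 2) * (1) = 2*b^3 + b^2 + b + 2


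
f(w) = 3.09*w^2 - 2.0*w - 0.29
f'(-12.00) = -76.16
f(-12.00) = 468.67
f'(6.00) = 35.08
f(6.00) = 98.95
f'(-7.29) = -47.05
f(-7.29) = 178.51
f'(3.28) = 18.27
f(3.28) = 26.39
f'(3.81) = 21.55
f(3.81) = 36.94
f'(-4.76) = -31.42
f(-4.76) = 79.24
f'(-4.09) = -27.28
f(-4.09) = 59.58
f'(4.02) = 22.84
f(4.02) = 41.61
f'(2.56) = 13.82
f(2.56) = 14.84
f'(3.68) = 20.74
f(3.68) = 34.20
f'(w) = 6.18*w - 2.0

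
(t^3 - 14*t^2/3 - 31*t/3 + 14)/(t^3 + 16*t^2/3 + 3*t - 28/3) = (t - 6)/(t + 4)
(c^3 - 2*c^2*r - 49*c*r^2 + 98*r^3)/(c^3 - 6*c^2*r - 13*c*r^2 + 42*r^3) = (c + 7*r)/(c + 3*r)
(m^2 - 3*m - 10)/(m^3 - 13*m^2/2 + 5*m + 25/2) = 2*(m + 2)/(2*m^2 - 3*m - 5)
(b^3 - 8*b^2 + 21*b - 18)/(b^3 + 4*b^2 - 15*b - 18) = (b^2 - 5*b + 6)/(b^2 + 7*b + 6)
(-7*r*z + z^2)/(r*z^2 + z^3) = (-7*r + z)/(z*(r + z))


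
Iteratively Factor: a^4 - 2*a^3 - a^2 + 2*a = (a - 2)*(a^3 - a) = a*(a - 2)*(a^2 - 1) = a*(a - 2)*(a + 1)*(a - 1)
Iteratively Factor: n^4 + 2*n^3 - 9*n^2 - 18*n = (n - 3)*(n^3 + 5*n^2 + 6*n) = (n - 3)*(n + 3)*(n^2 + 2*n) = (n - 3)*(n + 2)*(n + 3)*(n)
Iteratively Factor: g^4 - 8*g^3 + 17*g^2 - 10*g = (g - 1)*(g^3 - 7*g^2 + 10*g) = (g - 5)*(g - 1)*(g^2 - 2*g) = g*(g - 5)*(g - 1)*(g - 2)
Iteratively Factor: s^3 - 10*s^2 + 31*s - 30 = (s - 2)*(s^2 - 8*s + 15) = (s - 5)*(s - 2)*(s - 3)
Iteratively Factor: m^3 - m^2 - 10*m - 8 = (m + 2)*(m^2 - 3*m - 4) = (m + 1)*(m + 2)*(m - 4)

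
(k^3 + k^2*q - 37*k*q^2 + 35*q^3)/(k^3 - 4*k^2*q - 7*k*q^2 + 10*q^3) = (k + 7*q)/(k + 2*q)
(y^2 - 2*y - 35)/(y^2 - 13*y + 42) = (y + 5)/(y - 6)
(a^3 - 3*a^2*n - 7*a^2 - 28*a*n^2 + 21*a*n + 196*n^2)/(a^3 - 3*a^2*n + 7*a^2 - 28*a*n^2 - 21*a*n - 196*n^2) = (a - 7)/(a + 7)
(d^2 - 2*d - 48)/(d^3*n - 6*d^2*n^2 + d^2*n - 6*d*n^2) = (d^2 - 2*d - 48)/(d*n*(d^2 - 6*d*n + d - 6*n))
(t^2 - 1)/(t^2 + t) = (t - 1)/t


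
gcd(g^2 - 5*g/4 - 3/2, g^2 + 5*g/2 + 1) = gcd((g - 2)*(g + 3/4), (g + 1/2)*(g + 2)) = 1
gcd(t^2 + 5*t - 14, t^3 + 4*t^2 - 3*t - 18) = t - 2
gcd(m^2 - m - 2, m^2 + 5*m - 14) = m - 2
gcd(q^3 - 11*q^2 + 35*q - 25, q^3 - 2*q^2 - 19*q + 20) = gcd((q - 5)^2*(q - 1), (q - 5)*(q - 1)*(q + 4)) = q^2 - 6*q + 5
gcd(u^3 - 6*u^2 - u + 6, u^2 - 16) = 1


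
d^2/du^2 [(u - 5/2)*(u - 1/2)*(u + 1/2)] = 6*u - 5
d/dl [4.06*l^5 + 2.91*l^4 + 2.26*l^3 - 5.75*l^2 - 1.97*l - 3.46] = 20.3*l^4 + 11.64*l^3 + 6.78*l^2 - 11.5*l - 1.97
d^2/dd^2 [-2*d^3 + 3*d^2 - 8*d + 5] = 6 - 12*d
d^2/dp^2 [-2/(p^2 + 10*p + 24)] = 4*(p^2 + 10*p - 4*(p + 5)^2 + 24)/(p^2 + 10*p + 24)^3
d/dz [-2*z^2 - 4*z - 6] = -4*z - 4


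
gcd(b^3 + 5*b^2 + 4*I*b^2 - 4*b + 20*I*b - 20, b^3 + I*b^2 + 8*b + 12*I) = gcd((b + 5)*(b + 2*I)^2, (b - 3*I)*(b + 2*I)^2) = b^2 + 4*I*b - 4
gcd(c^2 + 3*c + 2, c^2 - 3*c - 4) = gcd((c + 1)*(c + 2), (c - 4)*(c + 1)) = c + 1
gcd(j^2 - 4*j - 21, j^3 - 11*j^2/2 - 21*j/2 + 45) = j + 3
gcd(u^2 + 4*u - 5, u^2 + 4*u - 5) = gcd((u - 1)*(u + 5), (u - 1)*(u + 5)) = u^2 + 4*u - 5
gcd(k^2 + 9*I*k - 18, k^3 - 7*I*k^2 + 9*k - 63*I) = k + 3*I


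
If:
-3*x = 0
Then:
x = 0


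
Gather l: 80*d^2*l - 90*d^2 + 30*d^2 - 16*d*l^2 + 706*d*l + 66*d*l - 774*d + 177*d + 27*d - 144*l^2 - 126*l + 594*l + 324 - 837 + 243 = -60*d^2 - 570*d + l^2*(-16*d - 144) + l*(80*d^2 + 772*d + 468) - 270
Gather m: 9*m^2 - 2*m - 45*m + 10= 9*m^2 - 47*m + 10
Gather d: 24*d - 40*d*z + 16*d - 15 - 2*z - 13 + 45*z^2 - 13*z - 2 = d*(40 - 40*z) + 45*z^2 - 15*z - 30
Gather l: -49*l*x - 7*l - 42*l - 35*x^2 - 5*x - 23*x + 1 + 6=l*(-49*x - 49) - 35*x^2 - 28*x + 7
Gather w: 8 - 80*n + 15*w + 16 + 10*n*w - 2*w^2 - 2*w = -80*n - 2*w^2 + w*(10*n + 13) + 24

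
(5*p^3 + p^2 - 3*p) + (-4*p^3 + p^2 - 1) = p^3 + 2*p^2 - 3*p - 1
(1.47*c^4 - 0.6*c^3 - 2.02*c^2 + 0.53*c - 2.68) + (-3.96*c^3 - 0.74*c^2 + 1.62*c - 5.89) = 1.47*c^4 - 4.56*c^3 - 2.76*c^2 + 2.15*c - 8.57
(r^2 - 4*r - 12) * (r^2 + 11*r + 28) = r^4 + 7*r^3 - 28*r^2 - 244*r - 336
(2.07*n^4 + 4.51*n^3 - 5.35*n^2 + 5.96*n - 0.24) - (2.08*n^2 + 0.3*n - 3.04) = 2.07*n^4 + 4.51*n^3 - 7.43*n^2 + 5.66*n + 2.8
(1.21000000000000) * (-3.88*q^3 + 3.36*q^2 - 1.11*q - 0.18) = -4.6948*q^3 + 4.0656*q^2 - 1.3431*q - 0.2178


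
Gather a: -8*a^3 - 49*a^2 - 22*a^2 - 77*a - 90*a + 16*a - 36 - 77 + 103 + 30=-8*a^3 - 71*a^2 - 151*a + 20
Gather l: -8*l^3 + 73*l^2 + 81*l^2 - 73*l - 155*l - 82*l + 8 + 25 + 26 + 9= -8*l^3 + 154*l^2 - 310*l + 68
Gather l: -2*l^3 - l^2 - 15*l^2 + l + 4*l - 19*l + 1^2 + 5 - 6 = -2*l^3 - 16*l^2 - 14*l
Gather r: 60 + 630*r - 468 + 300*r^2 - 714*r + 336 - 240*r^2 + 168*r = 60*r^2 + 84*r - 72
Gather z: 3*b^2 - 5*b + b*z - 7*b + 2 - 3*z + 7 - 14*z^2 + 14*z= 3*b^2 - 12*b - 14*z^2 + z*(b + 11) + 9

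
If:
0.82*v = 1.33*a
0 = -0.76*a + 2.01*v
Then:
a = 0.00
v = 0.00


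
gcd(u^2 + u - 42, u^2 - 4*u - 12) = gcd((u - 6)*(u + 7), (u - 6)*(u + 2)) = u - 6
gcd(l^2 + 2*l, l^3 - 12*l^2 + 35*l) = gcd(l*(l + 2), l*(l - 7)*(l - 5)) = l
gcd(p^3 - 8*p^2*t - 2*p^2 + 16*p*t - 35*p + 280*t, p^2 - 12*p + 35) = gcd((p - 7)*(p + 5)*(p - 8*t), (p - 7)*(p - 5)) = p - 7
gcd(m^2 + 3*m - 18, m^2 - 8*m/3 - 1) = m - 3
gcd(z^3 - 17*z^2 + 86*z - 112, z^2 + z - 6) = z - 2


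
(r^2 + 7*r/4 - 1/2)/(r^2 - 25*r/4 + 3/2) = (r + 2)/(r - 6)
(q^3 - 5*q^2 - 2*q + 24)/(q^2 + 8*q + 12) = (q^2 - 7*q + 12)/(q + 6)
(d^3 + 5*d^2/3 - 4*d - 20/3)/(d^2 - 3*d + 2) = (3*d^2 + 11*d + 10)/(3*(d - 1))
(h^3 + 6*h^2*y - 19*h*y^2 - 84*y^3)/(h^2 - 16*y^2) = (h^2 + 10*h*y + 21*y^2)/(h + 4*y)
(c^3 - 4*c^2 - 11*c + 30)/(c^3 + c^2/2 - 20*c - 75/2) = 2*(c - 2)/(2*c + 5)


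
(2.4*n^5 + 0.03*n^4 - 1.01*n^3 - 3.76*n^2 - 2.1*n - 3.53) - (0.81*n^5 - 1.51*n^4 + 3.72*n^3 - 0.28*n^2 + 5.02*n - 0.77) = 1.59*n^5 + 1.54*n^4 - 4.73*n^3 - 3.48*n^2 - 7.12*n - 2.76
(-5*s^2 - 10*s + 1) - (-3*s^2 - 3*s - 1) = -2*s^2 - 7*s + 2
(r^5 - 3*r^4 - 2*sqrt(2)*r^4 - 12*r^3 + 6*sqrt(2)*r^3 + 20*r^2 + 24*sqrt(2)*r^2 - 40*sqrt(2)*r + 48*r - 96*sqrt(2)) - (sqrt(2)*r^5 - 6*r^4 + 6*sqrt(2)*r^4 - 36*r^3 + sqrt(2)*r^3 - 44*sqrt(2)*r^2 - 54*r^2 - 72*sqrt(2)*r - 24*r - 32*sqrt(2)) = -sqrt(2)*r^5 + r^5 - 8*sqrt(2)*r^4 + 3*r^4 + 5*sqrt(2)*r^3 + 24*r^3 + 74*r^2 + 68*sqrt(2)*r^2 + 32*sqrt(2)*r + 72*r - 64*sqrt(2)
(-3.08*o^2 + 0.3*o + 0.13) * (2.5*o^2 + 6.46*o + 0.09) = -7.7*o^4 - 19.1468*o^3 + 1.9858*o^2 + 0.8668*o + 0.0117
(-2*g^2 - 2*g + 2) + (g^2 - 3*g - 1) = -g^2 - 5*g + 1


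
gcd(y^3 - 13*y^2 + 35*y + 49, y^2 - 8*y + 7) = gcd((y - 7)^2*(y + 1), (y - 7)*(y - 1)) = y - 7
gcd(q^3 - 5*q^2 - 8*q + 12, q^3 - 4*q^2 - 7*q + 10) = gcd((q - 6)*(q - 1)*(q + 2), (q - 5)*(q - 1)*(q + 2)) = q^2 + q - 2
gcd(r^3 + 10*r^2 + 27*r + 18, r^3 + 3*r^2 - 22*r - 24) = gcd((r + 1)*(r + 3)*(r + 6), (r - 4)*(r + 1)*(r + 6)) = r^2 + 7*r + 6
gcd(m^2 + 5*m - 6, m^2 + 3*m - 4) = m - 1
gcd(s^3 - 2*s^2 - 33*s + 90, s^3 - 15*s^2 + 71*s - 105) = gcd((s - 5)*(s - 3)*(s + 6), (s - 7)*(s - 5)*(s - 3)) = s^2 - 8*s + 15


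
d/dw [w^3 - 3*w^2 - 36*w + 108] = 3*w^2 - 6*w - 36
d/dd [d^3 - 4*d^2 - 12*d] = 3*d^2 - 8*d - 12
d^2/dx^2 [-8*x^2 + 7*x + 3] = -16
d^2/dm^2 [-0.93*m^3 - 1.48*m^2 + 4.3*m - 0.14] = -5.58*m - 2.96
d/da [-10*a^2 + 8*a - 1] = 8 - 20*a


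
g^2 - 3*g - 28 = (g - 7)*(g + 4)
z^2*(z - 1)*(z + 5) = z^4 + 4*z^3 - 5*z^2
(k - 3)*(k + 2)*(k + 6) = k^3 + 5*k^2 - 12*k - 36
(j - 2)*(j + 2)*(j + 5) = j^3 + 5*j^2 - 4*j - 20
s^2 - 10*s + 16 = (s - 8)*(s - 2)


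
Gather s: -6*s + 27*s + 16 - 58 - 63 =21*s - 105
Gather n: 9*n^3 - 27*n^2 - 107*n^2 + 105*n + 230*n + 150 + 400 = 9*n^3 - 134*n^2 + 335*n + 550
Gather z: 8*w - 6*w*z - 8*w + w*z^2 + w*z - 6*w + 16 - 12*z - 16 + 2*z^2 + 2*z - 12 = -6*w + z^2*(w + 2) + z*(-5*w - 10) - 12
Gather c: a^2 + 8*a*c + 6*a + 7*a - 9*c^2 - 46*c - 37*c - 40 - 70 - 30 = a^2 + 13*a - 9*c^2 + c*(8*a - 83) - 140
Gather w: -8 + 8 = 0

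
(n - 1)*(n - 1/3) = n^2 - 4*n/3 + 1/3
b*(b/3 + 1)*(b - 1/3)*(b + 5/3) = b^4/3 + 13*b^3/9 + 31*b^2/27 - 5*b/9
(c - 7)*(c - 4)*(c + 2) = c^3 - 9*c^2 + 6*c + 56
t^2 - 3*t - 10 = (t - 5)*(t + 2)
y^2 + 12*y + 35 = (y + 5)*(y + 7)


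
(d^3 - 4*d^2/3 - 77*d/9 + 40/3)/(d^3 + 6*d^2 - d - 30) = (9*d^2 - 39*d + 40)/(9*(d^2 + 3*d - 10))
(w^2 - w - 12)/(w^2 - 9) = (w - 4)/(w - 3)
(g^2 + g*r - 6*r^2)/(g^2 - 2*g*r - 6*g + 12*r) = (g + 3*r)/(g - 6)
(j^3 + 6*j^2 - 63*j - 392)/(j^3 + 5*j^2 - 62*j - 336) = (j + 7)/(j + 6)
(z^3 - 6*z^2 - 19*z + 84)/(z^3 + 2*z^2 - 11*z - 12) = (z - 7)/(z + 1)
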